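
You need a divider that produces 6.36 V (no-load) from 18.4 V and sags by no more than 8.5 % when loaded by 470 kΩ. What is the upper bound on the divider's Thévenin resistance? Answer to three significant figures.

Loading drop = R_th/(R_th + R_L) ≤ 0.0850, so R_th ≤ R_L · ε/(1−ε) = 470 kΩ × 0.0850/0.9150 = 43.7 kΩ.

R_th ≤ 43.7 kΩ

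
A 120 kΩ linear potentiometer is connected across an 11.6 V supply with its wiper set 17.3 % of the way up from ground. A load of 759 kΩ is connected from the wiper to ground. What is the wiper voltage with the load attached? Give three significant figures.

V ≈ 1.96 V

The wiper splits the pot into (1−α)R = 99.24 kΩ above and αR = 20.76 kΩ below.
Lower section ‖ load = 20.21 kΩ.
V_wiper = 11.6 × 20.21/(99.24 + 20.21) = 1.96 V.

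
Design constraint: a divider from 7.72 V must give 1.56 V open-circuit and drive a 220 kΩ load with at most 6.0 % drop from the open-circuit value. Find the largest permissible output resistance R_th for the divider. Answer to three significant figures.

R_th ≤ 14.0 kΩ

Loading drop = R_th/(R_th + R_L) ≤ 0.0600, so R_th ≤ R_L · ε/(1−ε) = 220 kΩ × 0.0600/0.9400 = 14.0 kΩ.
(Any R1, R2 with R2/(R1+R2) = 0.202 and R1‖R2 ≤ 14.0 kΩ will meet the spec.)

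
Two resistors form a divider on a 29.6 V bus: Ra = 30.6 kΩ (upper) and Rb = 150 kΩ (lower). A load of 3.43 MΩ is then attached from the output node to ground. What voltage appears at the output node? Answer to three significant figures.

V_out ≈ 24.4 V

The load sits in parallel with Rb: Rb‖R_L = (150 × 3430) / (150 + 3430) = 143.7 kΩ.
V_out = 29.6 × 143.7 / (30.6 + 143.7) = 29.6 × 143.7/174.3 = 24.4 V.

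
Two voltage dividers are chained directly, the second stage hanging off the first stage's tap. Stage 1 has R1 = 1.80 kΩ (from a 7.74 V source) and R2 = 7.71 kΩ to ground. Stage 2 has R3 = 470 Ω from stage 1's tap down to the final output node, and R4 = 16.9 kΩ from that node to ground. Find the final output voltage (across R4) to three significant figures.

Stage 2 presents R3+R4 = 17370 Ω as a load on stage 1's tap.
Stage 1's lower leg becomes R2‖(R3+R4) = 5340 Ω, so V_mid = 7.74 × 5340/7140 = 5.789 V.
Stage 2 is itself unloaded: V_out = V_mid × R4/(R3+R4) = 5.789 × 16900/17370 = 5.63 V.

V_out ≈ 5.63 V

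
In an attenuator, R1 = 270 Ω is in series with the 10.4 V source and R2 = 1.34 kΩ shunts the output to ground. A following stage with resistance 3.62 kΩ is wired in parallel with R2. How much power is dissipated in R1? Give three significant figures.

P ≈ 18.8 mW

Total resistance from the source is R1 + (R2‖R_L) = 1248 Ω, so I = 10.4/1248 Ω = 8.333 mA.
P = I²·R1 = (8.333 mA)² × 270 Ω = 18.8 mW.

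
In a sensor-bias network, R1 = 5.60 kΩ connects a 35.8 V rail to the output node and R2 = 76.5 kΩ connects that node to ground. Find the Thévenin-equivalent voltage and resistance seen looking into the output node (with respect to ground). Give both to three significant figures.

V_th = 33.4 V, R_th = 5.22 kΩ

V_th is the open-circuit tap voltage: 35.8 × 76.5/(5.60 + 76.5) = 33.4 V.
With the supply zeroed, R1 and R2 appear in parallel from the tap: R_th = R1‖R2 = (5.60 × 76.5)/82.10 = 5.22 kΩ.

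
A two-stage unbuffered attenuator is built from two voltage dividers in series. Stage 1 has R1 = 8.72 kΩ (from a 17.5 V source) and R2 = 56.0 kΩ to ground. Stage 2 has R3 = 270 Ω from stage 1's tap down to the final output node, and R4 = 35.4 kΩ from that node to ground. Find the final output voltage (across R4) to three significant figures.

V_out ≈ 12.4 V

Stage 2 presents R3+R4 = 35670 Ω as a load on stage 1's tap.
Stage 1's lower leg becomes R2‖(R3+R4) = 21790 Ω, so V_mid = 17.5 × 21790/30510 = 12.50 V.
Stage 2 is itself unloaded: V_out = V_mid × R4/(R3+R4) = 12.50 × 35400/35670 = 12.4 V.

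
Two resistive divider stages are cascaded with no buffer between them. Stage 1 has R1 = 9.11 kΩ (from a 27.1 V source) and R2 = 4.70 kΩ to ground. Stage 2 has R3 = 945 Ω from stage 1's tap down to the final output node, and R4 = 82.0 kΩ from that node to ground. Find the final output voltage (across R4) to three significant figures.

V_out ≈ 8.79 V

Stage 2 presents R3+R4 = 82940 Ω as a load on stage 1's tap.
Stage 1's lower leg becomes R2‖(R3+R4) = 4448 Ω, so V_mid = 27.1 × 4448/13560 = 8.891 V.
Stage 2 is itself unloaded: V_out = V_mid × R4/(R3+R4) = 8.891 × 82000/82940 = 8.79 V.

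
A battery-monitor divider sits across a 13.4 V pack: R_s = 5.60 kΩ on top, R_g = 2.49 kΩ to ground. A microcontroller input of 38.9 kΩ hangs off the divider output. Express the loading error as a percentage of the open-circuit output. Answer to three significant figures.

4.24 %

The divider's output (Thévenin) resistance is R_s‖R_g = 1.724 kΩ.
Fractional drop under load = R_th/(R_th + R_L) = 1.724 / (1.724 + 38.9) = 0.04243.
So the output falls by 4.24 %.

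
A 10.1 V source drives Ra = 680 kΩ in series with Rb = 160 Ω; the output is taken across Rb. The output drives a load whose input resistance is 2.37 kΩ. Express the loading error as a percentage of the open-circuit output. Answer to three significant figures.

The divider's output (Thévenin) resistance is Ra‖Rb = 160.0 Ω.
Fractional drop under load = R_th/(R_th + R_L) = 160.0 / (160.0 + 2370) = 0.06323.
So the output falls by 6.32 %.

6.32 %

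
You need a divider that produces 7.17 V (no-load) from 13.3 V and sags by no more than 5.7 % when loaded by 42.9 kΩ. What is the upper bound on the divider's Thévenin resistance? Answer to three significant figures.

Loading drop = R_th/(R_th + R_L) ≤ 0.0570, so R_th ≤ R_L · ε/(1−ε) = 42.9 kΩ × 0.0570/0.9430 = 2.59 kΩ.
(Any R1, R2 with R2/(R1+R2) = 0.539 and R1‖R2 ≤ 2.59 kΩ will meet the spec.)

R_th ≤ 2.59 kΩ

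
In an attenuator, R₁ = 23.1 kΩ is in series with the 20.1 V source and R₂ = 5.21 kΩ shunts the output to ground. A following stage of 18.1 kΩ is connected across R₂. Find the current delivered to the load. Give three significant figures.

R₂‖R_L = 4.046 kΩ; V_out = 20.1 × 4.046/27.15 = 2.996 V.
I_L = V_out / R_L = 2.996 / 18.1 kΩ = 0.165 mA.

I_L ≈ 0.165 mA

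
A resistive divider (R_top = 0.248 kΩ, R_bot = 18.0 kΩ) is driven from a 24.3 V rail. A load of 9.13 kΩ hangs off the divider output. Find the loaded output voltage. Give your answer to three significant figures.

The load sits in parallel with R_bot: R_bot‖R_L = (18000 × 9130) / (18000 + 9130) = 6058 Ω.
V_out = 24.3 × 6058 / (248 + 6058) = 24.3 × 6058/6306 = 23.3 V.

V_out ≈ 23.3 V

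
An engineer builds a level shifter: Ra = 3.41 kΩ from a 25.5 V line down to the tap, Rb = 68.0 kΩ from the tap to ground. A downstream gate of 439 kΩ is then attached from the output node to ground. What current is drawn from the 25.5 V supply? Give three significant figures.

Rb‖R_L = 58.88 kΩ, so the source sees Ra + Rb‖R_L = 62.29 kΩ.
I = 25.5 V / 62.29 kΩ = 0.409 mA.

I ≈ 0.409 mA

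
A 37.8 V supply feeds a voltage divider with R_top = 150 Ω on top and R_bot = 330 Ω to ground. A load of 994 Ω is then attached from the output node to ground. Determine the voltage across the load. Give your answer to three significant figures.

The load sits in parallel with R_bot: R_bot‖R_L = (330 × 994) / (330 + 994) = 247.7 Ω.
V_out = 37.8 × 247.7 / (150 + 247.7) = 37.8 × 247.7/397.7 = 23.5 V.

V_out ≈ 23.5 V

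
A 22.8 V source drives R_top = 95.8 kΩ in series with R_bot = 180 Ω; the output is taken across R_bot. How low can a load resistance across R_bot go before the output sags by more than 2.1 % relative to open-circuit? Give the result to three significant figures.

R_L(min) ≈ 8.38 kΩ

Output resistance R_th = R_top‖R_bot = (95800 × 180)/95980 = 179.7 Ω.
The fractional drop is R_th/(R_th + R_L); requiring this ≤ 0.0210 gives R_L ≥ R_th(1/0.0210 − 1) = 179.7 × 46.62 = 8.38 kΩ.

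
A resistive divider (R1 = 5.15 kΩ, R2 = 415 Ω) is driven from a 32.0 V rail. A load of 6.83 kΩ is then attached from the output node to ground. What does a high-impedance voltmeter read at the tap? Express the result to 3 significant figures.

The load sits in parallel with R2: R2‖R_L = (415 × 6830) / (415 + 6830) = 391.2 Ω.
V_out = 32.0 × 391.2 / (5150 + 391.2) = 32.0 × 391.2/5541 = 2.26 V.

V_out ≈ 2.26 V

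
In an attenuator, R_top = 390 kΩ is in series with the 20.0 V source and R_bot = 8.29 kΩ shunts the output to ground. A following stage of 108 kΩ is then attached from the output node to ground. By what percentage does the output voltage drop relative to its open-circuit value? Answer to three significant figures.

The divider's output (Thévenin) resistance is R_top‖R_bot = 8.117 kΩ.
Fractional drop under load = R_th/(R_th + R_L) = 8.117 / (8.117 + 108) = 0.06991.
So the output falls by 6.99 %.

6.99 %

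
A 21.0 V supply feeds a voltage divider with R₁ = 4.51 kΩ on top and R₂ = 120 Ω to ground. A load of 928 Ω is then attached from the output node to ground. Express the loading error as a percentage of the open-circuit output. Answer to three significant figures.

Unloaded V = 21.0 × 120/4630 = 0.54428 V.
Loaded: R₂‖R_L = 106.3 Ω, giving V = 21.0 × 106.3/4616 = 0.48339 V.
Drop = (0.54428 − 0.48339) / 0.54428 = 11.2 %.

11.2 %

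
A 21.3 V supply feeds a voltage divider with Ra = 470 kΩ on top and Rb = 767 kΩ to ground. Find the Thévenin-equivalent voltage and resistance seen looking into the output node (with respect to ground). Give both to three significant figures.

V_th = 13.2 V, R_th = 291 kΩ

V_th is the open-circuit tap voltage: 21.3 × 767/(470 + 767) = 13.2 V.
With the supply zeroed, Ra and Rb appear in parallel from the tap: R_th = Ra‖Rb = (470 × 767)/1237 = 291 kΩ.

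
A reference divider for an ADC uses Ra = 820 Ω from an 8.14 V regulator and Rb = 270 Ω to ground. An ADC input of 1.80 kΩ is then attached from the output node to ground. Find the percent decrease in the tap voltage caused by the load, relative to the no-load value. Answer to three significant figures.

10.1 %

The divider's output (Thévenin) resistance is Ra‖Rb = 203.1 Ω.
Fractional drop under load = R_th/(R_th + R_L) = 203.1 / (203.1 + 1800) = 0.1014.
So the output falls by 10.1 %.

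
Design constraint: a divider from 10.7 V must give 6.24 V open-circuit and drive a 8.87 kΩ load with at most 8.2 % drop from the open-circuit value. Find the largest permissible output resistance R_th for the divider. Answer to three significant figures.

R_th ≤ 792 Ω

Loading drop = R_th/(R_th + R_L) ≤ 0.0820, so R_th ≤ R_L · ε/(1−ε) = 8.87 kΩ × 0.0820/0.9180 = 792 Ω.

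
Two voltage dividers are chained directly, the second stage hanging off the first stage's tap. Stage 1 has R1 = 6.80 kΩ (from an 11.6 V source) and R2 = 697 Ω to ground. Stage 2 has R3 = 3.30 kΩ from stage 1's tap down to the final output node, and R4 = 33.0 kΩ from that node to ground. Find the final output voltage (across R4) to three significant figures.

V_out ≈ 0.964 V

Stage 2 presents R3+R4 = 36300 Ω as a load on stage 1's tap.
Stage 1's lower leg becomes R2‖(R3+R4) = 683.9 Ω, so V_mid = 11.6 × 683.9/7484 = 1.060 V.
Stage 2 is itself unloaded: V_out = V_mid × R4/(R3+R4) = 1.060 × 33000/36300 = 0.964 V.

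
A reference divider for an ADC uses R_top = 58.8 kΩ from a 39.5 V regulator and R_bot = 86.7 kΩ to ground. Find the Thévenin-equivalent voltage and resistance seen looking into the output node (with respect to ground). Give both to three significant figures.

V_th = 23.5 V, R_th = 35.0 kΩ

V_th is the open-circuit tap voltage: 39.5 × 86.7/(58.8 + 86.7) = 23.5 V.
With the supply zeroed, R_top and R_bot appear in parallel from the tap: R_th = R_top‖R_bot = (58.8 × 86.7)/145.5 = 35.0 kΩ.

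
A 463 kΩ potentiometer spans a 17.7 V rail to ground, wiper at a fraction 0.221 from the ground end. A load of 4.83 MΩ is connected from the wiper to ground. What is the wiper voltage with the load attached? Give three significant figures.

The wiper splits the pot into (1−α)R = 360.7 kΩ above and αR = 102.3 kΩ below.
Lower section ‖ load = 100.2 kΩ.
V_wiper = 17.7 × 100.2/(360.7 + 100.2) = 3.85 V.

V ≈ 3.85 V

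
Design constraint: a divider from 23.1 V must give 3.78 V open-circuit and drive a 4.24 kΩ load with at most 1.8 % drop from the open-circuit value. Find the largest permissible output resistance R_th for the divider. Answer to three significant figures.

R_th ≤ 77.7 Ω

Loading drop = R_th/(R_th + R_L) ≤ 0.0180, so R_th ≤ R_L · ε/(1−ε) = 4.24 kΩ × 0.0180/0.9820 = 77.7 Ω.
(Any R1, R2 with R2/(R1+R2) = 0.164 and R1‖R2 ≤ 77.7 Ω will meet the spec.)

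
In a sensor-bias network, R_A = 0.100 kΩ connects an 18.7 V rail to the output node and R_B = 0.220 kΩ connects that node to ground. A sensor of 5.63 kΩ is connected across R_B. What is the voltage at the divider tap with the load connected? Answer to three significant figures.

The load sits in parallel with R_B: R_B‖R_L = (220 × 5630) / (220 + 5630) = 211.7 Ω.
V_out = 18.7 × 211.7 / (100 + 211.7) = 18.7 × 211.7/311.7 = 12.7 V.

V_out ≈ 12.7 V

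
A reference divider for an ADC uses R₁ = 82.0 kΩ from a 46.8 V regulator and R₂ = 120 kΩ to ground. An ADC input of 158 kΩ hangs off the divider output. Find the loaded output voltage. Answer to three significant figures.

The load sits in parallel with R₂: R₂‖R_L = (120 × 158) / (120 + 158) = 68.20 kΩ.
V_out = 46.8 × 68.20 / (82.0 + 68.20) = 46.8 × 68.20/150.2 = 21.3 V.

V_out ≈ 21.3 V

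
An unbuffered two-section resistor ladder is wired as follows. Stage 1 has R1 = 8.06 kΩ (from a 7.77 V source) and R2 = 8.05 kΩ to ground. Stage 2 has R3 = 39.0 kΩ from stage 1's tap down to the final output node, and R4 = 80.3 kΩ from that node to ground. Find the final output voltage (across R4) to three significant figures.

Stage 2 presents R3+R4 = 119.3 kΩ as a load on stage 1's tap.
Stage 1's lower leg becomes R2‖(R3+R4) = 7.541 kΩ, so V_mid = 7.77 × 7.541/15.60 = 3.756 V.
Stage 2 is itself unloaded: V_out = V_mid × R4/(R3+R4) = 3.756 × 80.3/119.3 = 2.53 V.

V_out ≈ 2.53 V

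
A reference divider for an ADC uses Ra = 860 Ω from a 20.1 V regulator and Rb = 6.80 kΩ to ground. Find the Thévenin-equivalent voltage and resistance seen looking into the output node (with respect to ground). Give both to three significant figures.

V_th is the open-circuit tap voltage: 20.1 × 6800/(860 + 6800) = 17.8 V.
With the supply zeroed, Ra and Rb appear in parallel from the tap: R_th = Ra‖Rb = (860 × 6800)/7660 = 763 Ω.

V_th = 17.8 V, R_th = 763 Ω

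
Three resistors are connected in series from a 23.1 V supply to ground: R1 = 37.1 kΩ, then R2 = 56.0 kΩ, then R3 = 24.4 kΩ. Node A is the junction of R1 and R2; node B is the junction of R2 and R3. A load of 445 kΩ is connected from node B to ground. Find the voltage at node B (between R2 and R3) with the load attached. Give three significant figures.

At node B, R3 is in parallel with the load: R3‖R_L = 23.13 kΩ.
Below node A the resistance is R2 + (R3‖R_L) = 79.13 kΩ, so V_A = 23.1 × 79.13/116.2 = 15.73 V.
Then V_B = V_A × (R3‖R_L)/(R2 + R3‖R_L) = 15.73 × 23.13/79.13 = 4.60 V.

V ≈ 4.60 V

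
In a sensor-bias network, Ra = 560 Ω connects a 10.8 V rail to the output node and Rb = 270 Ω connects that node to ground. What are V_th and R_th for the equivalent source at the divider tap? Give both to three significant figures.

V_th is the open-circuit tap voltage: 10.8 × 270/(560 + 270) = 3.51 V.
With the supply zeroed, Ra and Rb appear in parallel from the tap: R_th = Ra‖Rb = (560 × 270)/830.0 = 182 Ω.

V_th = 3.51 V, R_th = 182 Ω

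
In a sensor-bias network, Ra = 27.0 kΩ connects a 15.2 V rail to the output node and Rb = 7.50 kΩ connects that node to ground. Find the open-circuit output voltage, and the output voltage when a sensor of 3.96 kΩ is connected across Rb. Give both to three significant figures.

Open-circuit: V = 15.2 × 7.50/(27.0 + 7.50) = 3.30 V.
With the load, Rb becomes Rb‖R_L = 2.592 kΩ, so V = 15.2 × 2.592/29.59 = 1.33 V.

Unloaded: 3.30 V; loaded: 1.33 V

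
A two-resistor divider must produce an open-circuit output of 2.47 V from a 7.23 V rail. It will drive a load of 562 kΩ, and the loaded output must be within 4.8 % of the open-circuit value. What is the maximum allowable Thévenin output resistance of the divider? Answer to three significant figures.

Loading drop = R_th/(R_th + R_L) ≤ 0.0480, so R_th ≤ R_L · ε/(1−ε) = 562 kΩ × 0.0480/0.9520 = 28.3 kΩ.

R_th ≤ 28.3 kΩ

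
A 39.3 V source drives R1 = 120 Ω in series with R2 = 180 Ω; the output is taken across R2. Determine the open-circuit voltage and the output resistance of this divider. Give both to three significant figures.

V_th = 23.6 V, R_th = 72.0 Ω

V_th is the open-circuit tap voltage: 39.3 × 180/(120 + 180) = 23.6 V.
With the supply zeroed, R1 and R2 appear in parallel from the tap: R_th = R1‖R2 = (120 × 180)/300.0 = 72.0 Ω.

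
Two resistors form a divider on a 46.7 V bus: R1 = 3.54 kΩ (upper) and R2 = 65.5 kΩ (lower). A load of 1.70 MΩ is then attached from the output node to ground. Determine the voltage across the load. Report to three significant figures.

V_out ≈ 44.2 V

The load sits in parallel with R2: R2‖R_L = (65.5 × 1700) / (65.5 + 1700) = 63.07 kΩ.
V_out = 46.7 × 63.07 / (3.54 + 63.07) = 46.7 × 63.07/66.61 = 44.2 V.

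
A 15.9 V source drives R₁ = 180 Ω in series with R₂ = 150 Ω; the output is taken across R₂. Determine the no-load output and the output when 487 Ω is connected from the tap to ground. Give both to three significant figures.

Unloaded: 7.23 V; loaded: 6.19 V

Open-circuit: V = 15.9 × 150/(180 + 150) = 7.23 V.
With the load, R₂ becomes R₂‖R_L = 114.7 Ω, so V = 15.9 × 114.7/294.7 = 6.19 V.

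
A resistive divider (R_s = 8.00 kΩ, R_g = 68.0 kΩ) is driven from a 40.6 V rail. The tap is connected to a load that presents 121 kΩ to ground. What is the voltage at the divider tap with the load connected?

V_out ≈ 34.3 V

The load sits in parallel with R_g: R_g‖R_L = (68.0 × 121) / (68.0 + 121) = 43.53 kΩ.
V_out = 40.6 × 43.53 / (8.00 + 43.53) = 40.6 × 43.53/51.53 = 34.3 V.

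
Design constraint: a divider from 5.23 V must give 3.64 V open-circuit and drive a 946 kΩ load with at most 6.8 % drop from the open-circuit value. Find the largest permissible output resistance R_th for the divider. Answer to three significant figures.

Loading drop = R_th/(R_th + R_L) ≤ 0.0680, so R_th ≤ R_L · ε/(1−ε) = 946 kΩ × 0.0680/0.9320 = 69.0 kΩ.

R_th ≤ 69.0 kΩ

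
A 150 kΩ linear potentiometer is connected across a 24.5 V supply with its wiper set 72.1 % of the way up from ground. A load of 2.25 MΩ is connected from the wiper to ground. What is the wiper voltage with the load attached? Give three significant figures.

The wiper splits the pot into (1−α)R = 41.85 kΩ above and αR = 108.2 kΩ below.
Lower section ‖ load = 103.2 kΩ.
V_wiper = 24.5 × 103.2/(41.85 + 103.2) = 17.4 V.

V ≈ 17.4 V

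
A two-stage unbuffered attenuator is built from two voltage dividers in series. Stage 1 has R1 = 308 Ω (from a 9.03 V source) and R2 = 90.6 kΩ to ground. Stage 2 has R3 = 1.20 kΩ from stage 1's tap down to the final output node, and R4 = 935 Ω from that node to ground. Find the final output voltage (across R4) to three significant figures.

V_out ≈ 3.45 V

Stage 2 presents R3+R4 = 2135 Ω as a load on stage 1's tap.
Stage 1's lower leg becomes R2‖(R3+R4) = 2086 Ω, so V_mid = 9.03 × 2086/2394 = 7.868 V.
Stage 2 is itself unloaded: V_out = V_mid × R4/(R3+R4) = 7.868 × 935/2135 = 3.45 V.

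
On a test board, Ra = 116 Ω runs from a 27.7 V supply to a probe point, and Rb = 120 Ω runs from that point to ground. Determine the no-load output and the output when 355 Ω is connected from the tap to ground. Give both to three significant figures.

Open-circuit: V = 27.7 × 120/(116 + 120) = 14.1 V.
With the load, Rb becomes Rb‖R_L = 89.68 Ω, so V = 27.7 × 89.68/205.7 = 12.1 V.

Unloaded: 14.1 V; loaded: 12.1 V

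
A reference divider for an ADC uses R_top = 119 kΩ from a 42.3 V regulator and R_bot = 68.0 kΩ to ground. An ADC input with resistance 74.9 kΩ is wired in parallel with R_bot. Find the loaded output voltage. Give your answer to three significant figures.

V_out ≈ 9.75 V

The load sits in parallel with R_bot: R_bot‖R_L = (68.0 × 74.9) / (68.0 + 74.9) = 35.64 kΩ.
V_out = 42.3 × 35.64 / (119 + 35.64) = 42.3 × 35.64/154.6 = 9.75 V.
(Unloaded it would have been 15.4 V.)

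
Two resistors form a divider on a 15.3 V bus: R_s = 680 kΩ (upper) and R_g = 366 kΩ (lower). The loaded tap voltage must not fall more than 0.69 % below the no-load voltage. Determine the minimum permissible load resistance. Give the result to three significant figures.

R_L(min) ≈ 34.2 MΩ

Output resistance R_th = R_s‖R_g = (680 × 366)/1046 = 237.9 kΩ.
The fractional drop is R_th/(R_th + R_L); requiring this ≤ 0.00690 gives R_L ≥ R_th(1/0.00690 − 1) = 237.9 × 143.9 = 34.2 MΩ.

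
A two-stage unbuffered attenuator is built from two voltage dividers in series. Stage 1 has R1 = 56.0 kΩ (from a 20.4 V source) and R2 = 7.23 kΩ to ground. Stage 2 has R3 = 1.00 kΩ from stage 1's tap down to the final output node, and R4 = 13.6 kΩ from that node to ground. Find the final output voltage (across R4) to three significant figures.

Stage 2 presents R3+R4 = 14.60 kΩ as a load on stage 1's tap.
Stage 1's lower leg becomes R2‖(R3+R4) = 4.835 kΩ, so V_mid = 20.4 × 4.835/60.84 = 1.621 V.
Stage 2 is itself unloaded: V_out = V_mid × R4/(R3+R4) = 1.621 × 13.6/14.60 = 1.51 V.

V_out ≈ 1.51 V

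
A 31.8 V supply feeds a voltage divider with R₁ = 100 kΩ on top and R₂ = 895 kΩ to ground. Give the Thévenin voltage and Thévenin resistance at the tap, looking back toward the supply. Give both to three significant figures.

V_th = 28.6 V, R_th = 89.9 kΩ

V_th is the open-circuit tap voltage: 31.8 × 895/(100 + 895) = 28.6 V.
With the supply zeroed, R₁ and R₂ appear in parallel from the tap: R_th = R₁‖R₂ = (100 × 895)/995.0 = 89.9 kΩ.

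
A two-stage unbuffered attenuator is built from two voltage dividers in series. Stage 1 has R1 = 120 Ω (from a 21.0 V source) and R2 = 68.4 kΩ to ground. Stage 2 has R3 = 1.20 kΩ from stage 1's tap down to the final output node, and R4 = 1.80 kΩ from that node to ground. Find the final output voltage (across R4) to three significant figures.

V_out ≈ 12.1 V

Stage 2 presents R3+R4 = 3000 Ω as a load on stage 1's tap.
Stage 1's lower leg becomes R2‖(R3+R4) = 2874 Ω, so V_mid = 21.0 × 2874/2994 = 20.16 V.
Stage 2 is itself unloaded: V_out = V_mid × R4/(R3+R4) = 20.16 × 1800/3000 = 12.1 V.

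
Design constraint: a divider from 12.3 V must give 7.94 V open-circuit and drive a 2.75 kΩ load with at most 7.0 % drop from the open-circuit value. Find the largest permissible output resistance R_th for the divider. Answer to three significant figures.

Loading drop = R_th/(R_th + R_L) ≤ 0.0700, so R_th ≤ R_L · ε/(1−ε) = 2.75 kΩ × 0.0700/0.9300 = 207 Ω.

R_th ≤ 207 Ω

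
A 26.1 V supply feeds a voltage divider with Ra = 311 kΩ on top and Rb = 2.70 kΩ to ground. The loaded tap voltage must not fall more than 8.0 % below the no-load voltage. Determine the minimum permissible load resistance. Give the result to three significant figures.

R_L(min) ≈ 30.8 kΩ

Output resistance R_th = Ra‖Rb = (311 × 2.70)/313.7 = 2.677 kΩ.
The fractional drop is R_th/(R_th + R_L); requiring this ≤ 0.0800 gives R_L ≥ R_th(1/0.0800 − 1) = 2.677 × 11.50 = 30.8 kΩ.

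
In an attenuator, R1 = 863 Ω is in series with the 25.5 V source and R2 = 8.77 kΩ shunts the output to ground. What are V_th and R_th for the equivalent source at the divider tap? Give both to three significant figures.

V_th is the open-circuit tap voltage: 25.5 × 8770/(863 + 8770) = 23.2 V.
With the supply zeroed, R1 and R2 appear in parallel from the tap: R_th = R1‖R2 = (863 × 8770)/9633 = 786 Ω.

V_th = 23.2 V, R_th = 786 Ω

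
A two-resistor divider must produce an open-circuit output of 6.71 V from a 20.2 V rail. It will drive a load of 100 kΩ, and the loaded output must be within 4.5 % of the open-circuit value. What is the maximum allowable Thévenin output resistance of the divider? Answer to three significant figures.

Loading drop = R_th/(R_th + R_L) ≤ 0.0450, so R_th ≤ R_L · ε/(1−ε) = 100 kΩ × 0.0450/0.9550 = 4.71 kΩ.

R_th ≤ 4.71 kΩ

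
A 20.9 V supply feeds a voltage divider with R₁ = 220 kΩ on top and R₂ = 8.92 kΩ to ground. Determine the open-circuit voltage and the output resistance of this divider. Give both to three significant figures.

V_th is the open-circuit tap voltage: 20.9 × 8.92/(220 + 8.92) = 0.814 V.
With the supply zeroed, R₁ and R₂ appear in parallel from the tap: R_th = R₁‖R₂ = (220 × 8.92)/228.9 = 8.57 kΩ.

V_th = 0.814 V, R_th = 8.57 kΩ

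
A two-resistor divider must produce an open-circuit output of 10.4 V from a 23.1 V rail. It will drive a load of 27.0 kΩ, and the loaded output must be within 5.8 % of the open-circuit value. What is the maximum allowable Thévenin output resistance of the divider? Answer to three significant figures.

R_th ≤ 1.66 kΩ

Loading drop = R_th/(R_th + R_L) ≤ 0.0580, so R_th ≤ R_L · ε/(1−ε) = 27.0 kΩ × 0.0580/0.9420 = 1.66 kΩ.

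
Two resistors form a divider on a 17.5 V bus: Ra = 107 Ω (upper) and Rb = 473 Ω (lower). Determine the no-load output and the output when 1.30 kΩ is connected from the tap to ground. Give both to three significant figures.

Unloaded: 14.3 V; loaded: 13.4 V

Open-circuit: V = 17.5 × 473/(107 + 473) = 14.3 V.
With the load, Rb becomes Rb‖R_L = 346.8 Ω, so V = 17.5 × 346.8/453.8 = 13.4 V.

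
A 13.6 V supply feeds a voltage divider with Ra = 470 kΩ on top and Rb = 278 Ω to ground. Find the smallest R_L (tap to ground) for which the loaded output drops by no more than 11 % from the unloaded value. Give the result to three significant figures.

R_L(min) ≈ 2.25 kΩ

Output resistance R_th = Ra‖Rb = (470000 × 278)/470300 = 277.8 Ω.
The fractional drop is R_th/(R_th + R_L); requiring this ≤ 0.110 gives R_L ≥ R_th(1/0.110 − 1) = 277.8 × 8.091 = 2.25 kΩ.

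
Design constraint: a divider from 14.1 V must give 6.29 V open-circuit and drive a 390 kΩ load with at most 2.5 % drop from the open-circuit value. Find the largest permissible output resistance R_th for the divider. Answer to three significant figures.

Loading drop = R_th/(R_th + R_L) ≤ 0.0250, so R_th ≤ R_L · ε/(1−ε) = 390 kΩ × 0.0250/0.9750 = 10.0 kΩ.

R_th ≤ 10.0 kΩ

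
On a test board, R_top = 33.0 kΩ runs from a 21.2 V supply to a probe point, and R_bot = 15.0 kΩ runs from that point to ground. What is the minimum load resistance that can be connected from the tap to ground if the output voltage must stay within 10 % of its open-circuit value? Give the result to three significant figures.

R_L(min) ≈ 92.8 kΩ

Output resistance R_th = R_top‖R_bot = (33.0 × 15.0)/48.00 = 10.31 kΩ.
The fractional drop is R_th/(R_th + R_L); requiring this ≤ 0.100 gives R_L ≥ R_th(1/0.100 − 1) = 10.31 × 9.000 = 92.8 kΩ.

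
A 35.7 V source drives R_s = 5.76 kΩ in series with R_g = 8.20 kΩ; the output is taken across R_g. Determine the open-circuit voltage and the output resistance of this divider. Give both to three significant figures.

V_th = 21.0 V, R_th = 3.38 kΩ

V_th is the open-circuit tap voltage: 35.7 × 8.20/(5.76 + 8.20) = 21.0 V.
With the supply zeroed, R_s and R_g appear in parallel from the tap: R_th = R_s‖R_g = (5.76 × 8.20)/13.96 = 3.38 kΩ.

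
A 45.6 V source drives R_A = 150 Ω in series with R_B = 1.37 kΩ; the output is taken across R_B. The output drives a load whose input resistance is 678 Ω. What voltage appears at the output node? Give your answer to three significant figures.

V_out ≈ 34.3 V

The load sits in parallel with R_B: R_B‖R_L = (1370 × 678) / (1370 + 678) = 453.5 Ω.
V_out = 45.6 × 453.5 / (150 + 453.5) = 45.6 × 453.5/603.5 = 34.3 V.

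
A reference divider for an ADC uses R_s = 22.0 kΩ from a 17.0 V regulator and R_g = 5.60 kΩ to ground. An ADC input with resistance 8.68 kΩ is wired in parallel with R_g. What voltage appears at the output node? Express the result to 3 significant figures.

V_out ≈ 2.28 V

The load sits in parallel with R_g: R_g‖R_L = (5.60 × 8.68) / (5.60 + 8.68) = 3.404 kΩ.
V_out = 17.0 × 3.404 / (22.0 + 3.404) = 17.0 × 3.404/25.40 = 2.28 V.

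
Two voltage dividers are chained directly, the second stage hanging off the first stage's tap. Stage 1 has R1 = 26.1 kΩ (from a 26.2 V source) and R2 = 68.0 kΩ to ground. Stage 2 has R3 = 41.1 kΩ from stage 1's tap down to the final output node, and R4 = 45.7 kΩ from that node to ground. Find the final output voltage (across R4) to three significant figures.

V_out ≈ 8.19 V

Stage 2 presents R3+R4 = 86.80 kΩ as a load on stage 1's tap.
Stage 1's lower leg becomes R2‖(R3+R4) = 38.13 kΩ, so V_mid = 26.2 × 38.13/64.23 = 15.55 V.
Stage 2 is itself unloaded: V_out = V_mid × R4/(R3+R4) = 15.55 × 45.7/86.80 = 8.19 V.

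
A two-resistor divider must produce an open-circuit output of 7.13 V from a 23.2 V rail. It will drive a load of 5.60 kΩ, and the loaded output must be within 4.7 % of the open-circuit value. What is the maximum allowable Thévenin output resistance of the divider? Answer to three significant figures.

R_th ≤ 276 Ω

Loading drop = R_th/(R_th + R_L) ≤ 0.0470, so R_th ≤ R_L · ε/(1−ε) = 5.60 kΩ × 0.0470/0.9530 = 276 Ω.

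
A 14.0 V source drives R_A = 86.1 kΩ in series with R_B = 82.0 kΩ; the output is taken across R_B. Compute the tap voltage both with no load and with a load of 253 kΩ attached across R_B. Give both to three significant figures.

Unloaded: 6.83 V; loaded: 5.86 V

Open-circuit: V = 14.0 × 82.0/(86.1 + 82.0) = 6.83 V.
With the load, R_B becomes R_B‖R_L = 61.93 kΩ, so V = 14.0 × 61.93/148.0 = 5.86 V.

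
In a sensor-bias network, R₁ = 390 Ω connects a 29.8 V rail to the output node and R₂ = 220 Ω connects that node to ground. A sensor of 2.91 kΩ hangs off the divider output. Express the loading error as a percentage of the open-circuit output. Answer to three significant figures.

4.61 %

The divider's output (Thévenin) resistance is R₁‖R₂ = 140.7 Ω.
Fractional drop under load = R_th/(R_th + R_L) = 140.7 / (140.7 + 2910) = 0.04611.
So the output falls by 4.61 %.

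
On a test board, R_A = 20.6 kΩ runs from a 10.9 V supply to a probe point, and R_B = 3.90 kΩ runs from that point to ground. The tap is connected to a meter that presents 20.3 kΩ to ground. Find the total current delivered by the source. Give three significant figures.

I ≈ 0.457 mA

R_B‖R_L = 3.271 kΩ, so the source sees R_A + R_B‖R_L = 23.87 kΩ.
I = 10.9 V / 23.87 kΩ = 0.457 mA.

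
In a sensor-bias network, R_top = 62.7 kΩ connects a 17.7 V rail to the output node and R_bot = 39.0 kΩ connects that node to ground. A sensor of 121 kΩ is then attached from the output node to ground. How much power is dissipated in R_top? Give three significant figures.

Total resistance from the source is R_top + (R_bot‖R_L) = 92.19 kΩ, so I = 17.7/92.19 kΩ = 0.1920 mA.
P = I²·R_top = (0.1920 mA)² × 62.7 kΩ = 2.31 mW.

P ≈ 2.31 mW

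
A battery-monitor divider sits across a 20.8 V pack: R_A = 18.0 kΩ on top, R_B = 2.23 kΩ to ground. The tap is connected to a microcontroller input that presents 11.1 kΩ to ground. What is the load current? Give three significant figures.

I_L ≈ 0.175 mA

R_B‖R_L = 1.857 kΩ; V_out = 20.8 × 1.857/19.86 = 1.945 V.
I_L = V_out / R_L = 1.945 / 11.1 kΩ = 0.175 mA.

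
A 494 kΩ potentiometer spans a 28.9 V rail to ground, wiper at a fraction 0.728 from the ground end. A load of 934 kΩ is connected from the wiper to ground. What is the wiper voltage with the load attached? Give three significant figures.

The wiper splits the pot into (1−α)R = 134.4 kΩ above and αR = 359.6 kΩ below.
Lower section ‖ load = 259.7 kΩ.
V_wiper = 28.9 × 259.7/(134.4 + 259.7) = 19.0 V.

V ≈ 19.0 V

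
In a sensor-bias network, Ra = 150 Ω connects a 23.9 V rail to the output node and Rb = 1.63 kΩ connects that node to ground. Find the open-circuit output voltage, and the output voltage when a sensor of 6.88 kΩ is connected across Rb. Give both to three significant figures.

Open-circuit: V = 23.9 × 1630/(150 + 1630) = 21.9 V.
With the load, Rb becomes Rb‖R_L = 1318 Ω, so V = 23.9 × 1318/1468 = 21.5 V.

Unloaded: 21.9 V; loaded: 21.5 V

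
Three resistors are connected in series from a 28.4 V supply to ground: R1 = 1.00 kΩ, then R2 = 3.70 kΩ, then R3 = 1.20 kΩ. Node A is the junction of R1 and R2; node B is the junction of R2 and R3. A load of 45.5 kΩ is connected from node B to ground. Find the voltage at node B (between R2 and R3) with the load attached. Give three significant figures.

V ≈ 5.66 V

At node B, R3 is in parallel with the load: R3‖R_L = 1.169 kΩ.
Below node A the resistance is R2 + (R3‖R_L) = 4.869 kΩ, so V_A = 28.4 × 4.869/5.869 = 23.56 V.
Then V_B = V_A × (R3‖R_L)/(R2 + R3‖R_L) = 23.56 × 1.169/4.869 = 5.66 V.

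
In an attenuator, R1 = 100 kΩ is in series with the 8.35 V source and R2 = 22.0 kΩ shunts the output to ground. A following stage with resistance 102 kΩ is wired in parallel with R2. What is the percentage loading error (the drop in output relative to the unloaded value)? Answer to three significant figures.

The divider's output (Thévenin) resistance is R1‖R2 = 18.03 kΩ.
Fractional drop under load = R_th/(R_th + R_L) = 18.03 / (18.03 + 102) = 0.1502.
So the output falls by 15.0 %.

15.0 %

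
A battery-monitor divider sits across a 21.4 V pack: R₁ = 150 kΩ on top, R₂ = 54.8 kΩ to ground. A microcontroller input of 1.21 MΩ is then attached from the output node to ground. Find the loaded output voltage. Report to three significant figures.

The load sits in parallel with R₂: R₂‖R_L = (54.8 × 1210) / (54.8 + 1210) = 52.43 kΩ.
V_out = 21.4 × 52.43 / (150 + 52.43) = 21.4 × 52.43/202.4 = 5.54 V.
(Unloaded it would have been 5.73 V.)

V_out ≈ 5.54 V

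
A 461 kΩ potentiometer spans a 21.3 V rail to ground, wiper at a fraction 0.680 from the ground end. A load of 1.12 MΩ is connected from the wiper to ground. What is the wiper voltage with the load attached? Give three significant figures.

The wiper splits the pot into (1−α)R = 147.5 kΩ above and αR = 313.5 kΩ below.
Lower section ‖ load = 244.9 kΩ.
V_wiper = 21.3 × 244.9/(147.5 + 244.9) = 13.3 V.

V ≈ 13.3 V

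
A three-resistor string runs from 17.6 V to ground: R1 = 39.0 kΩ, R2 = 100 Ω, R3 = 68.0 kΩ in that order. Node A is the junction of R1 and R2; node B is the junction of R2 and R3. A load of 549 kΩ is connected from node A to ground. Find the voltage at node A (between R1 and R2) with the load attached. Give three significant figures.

V ≈ 10.7 V

Below node A the series string R2+R3 = 68100 Ω sits in parallel with the 549000 Ω load: 60580 Ω.
V_A = 17.6 × 60580/(39000 + 60580) = 10.7 V.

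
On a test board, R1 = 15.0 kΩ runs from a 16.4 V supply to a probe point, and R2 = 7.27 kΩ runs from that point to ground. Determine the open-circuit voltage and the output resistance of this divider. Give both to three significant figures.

V_th = 5.35 V, R_th = 4.90 kΩ

V_th is the open-circuit tap voltage: 16.4 × 7.27/(15.0 + 7.27) = 5.35 V.
With the supply zeroed, R1 and R2 appear in parallel from the tap: R_th = R1‖R2 = (15.0 × 7.27)/22.27 = 4.90 kΩ.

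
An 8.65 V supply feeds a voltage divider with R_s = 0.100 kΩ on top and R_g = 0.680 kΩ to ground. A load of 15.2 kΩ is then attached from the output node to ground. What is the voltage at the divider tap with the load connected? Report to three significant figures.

The load sits in parallel with R_g: R_g‖R_L = (680 × 15200) / (680 + 15200) = 650.9 Ω.
V_out = 8.65 × 650.9 / (100 + 650.9) = 8.65 × 650.9/750.9 = 7.50 V.

V_out ≈ 7.50 V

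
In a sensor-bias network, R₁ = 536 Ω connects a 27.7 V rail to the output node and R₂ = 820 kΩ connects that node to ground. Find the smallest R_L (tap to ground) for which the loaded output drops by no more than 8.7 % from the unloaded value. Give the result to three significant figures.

Output resistance R_th = R₁‖R₂ = (536 × 820000)/820500 = 535.6 Ω.
The fractional drop is R_th/(R_th + R_L); requiring this ≤ 0.0870 gives R_L ≥ R_th(1/0.0870 − 1) = 535.6 × 10.49 = 5.62 kΩ.

R_L(min) ≈ 5.62 kΩ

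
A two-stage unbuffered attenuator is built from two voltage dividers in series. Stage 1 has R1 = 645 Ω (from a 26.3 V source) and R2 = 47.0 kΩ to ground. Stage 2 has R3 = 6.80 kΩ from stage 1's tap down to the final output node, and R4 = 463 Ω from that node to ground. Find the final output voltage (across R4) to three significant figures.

Stage 2 presents R3+R4 = 7263 Ω as a load on stage 1's tap.
Stage 1's lower leg becomes R2‖(R3+R4) = 6291 Ω, so V_mid = 26.3 × 6291/6936 = 23.85 V.
Stage 2 is itself unloaded: V_out = V_mid × R4/(R3+R4) = 23.85 × 463/7263 = 1.52 V.

V_out ≈ 1.52 V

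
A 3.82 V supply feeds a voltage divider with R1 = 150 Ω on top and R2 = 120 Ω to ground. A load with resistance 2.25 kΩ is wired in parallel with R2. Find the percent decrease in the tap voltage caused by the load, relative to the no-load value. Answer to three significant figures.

The divider's output (Thévenin) resistance is R1‖R2 = 66.67 Ω.
Fractional drop under load = R_th/(R_th + R_L) = 66.67 / (66.67 + 2250) = 0.02878.
So the output falls by 2.88 %.

2.88 %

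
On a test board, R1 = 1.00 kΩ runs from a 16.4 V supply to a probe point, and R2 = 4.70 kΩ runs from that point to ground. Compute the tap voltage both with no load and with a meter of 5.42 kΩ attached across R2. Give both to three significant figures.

Open-circuit: V = 16.4 × 4.70/(1.00 + 4.70) = 13.5 V.
With the load, R2 becomes R2‖R_L = 2.517 kΩ, so V = 16.4 × 2.517/3.517 = 11.7 V.

Unloaded: 13.5 V; loaded: 11.7 V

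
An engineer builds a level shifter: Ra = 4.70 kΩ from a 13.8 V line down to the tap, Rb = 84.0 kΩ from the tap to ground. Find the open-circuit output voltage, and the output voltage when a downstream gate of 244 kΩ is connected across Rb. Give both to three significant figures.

Open-circuit: V = 13.8 × 84.0/(4.70 + 84.0) = 13.1 V.
With the load, Rb becomes Rb‖R_L = 62.49 kΩ, so V = 13.8 × 62.49/67.19 = 12.8 V.

Unloaded: 13.1 V; loaded: 12.8 V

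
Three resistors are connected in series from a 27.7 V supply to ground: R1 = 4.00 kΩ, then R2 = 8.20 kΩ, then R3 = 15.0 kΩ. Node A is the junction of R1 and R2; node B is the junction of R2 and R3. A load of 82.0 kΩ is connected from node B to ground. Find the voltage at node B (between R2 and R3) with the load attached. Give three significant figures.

At node B, R3 is in parallel with the load: R3‖R_L = 12.68 kΩ.
Below node A the resistance is R2 + (R3‖R_L) = 20.88 kΩ, so V_A = 27.7 × 20.88/24.88 = 23.25 V.
Then V_B = V_A × (R3‖R_L)/(R2 + R3‖R_L) = 23.25 × 12.68/20.88 = 14.1 V.

V ≈ 14.1 V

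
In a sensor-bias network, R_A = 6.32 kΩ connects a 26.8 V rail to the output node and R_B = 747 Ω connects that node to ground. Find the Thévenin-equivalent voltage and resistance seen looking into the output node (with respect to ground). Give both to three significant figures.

V_th = 2.83 V, R_th = 668 Ω

V_th is the open-circuit tap voltage: 26.8 × 747/(6320 + 747) = 2.83 V.
With the supply zeroed, R_A and R_B appear in parallel from the tap: R_th = R_A‖R_B = (6320 × 747)/7067 = 668 Ω.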